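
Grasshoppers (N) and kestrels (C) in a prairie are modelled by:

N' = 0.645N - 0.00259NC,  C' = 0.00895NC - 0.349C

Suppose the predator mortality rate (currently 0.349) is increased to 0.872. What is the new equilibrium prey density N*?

At the interior fixed point, setting dC/dt = 0 with C > 0 fixes N* = (predator death rate)/(NC coefficient) — independent of the other coefficients.
With the change, N* = 0.872/0.00895 = 97.4; it rises from 39.

N* ≈ 97.4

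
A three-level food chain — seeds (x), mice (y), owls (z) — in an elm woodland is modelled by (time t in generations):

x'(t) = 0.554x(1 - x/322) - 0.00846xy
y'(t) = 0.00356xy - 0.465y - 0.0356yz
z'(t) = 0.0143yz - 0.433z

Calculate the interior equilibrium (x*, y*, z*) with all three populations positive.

From dz/dt = 0: 0.0143y* = 0.433, so y* = 30.3.
From dx/dt = 0: 0.554(1 - x*/322) = 0.00846·30.3, giving x* = 322·(1 - 0.462) = 173.
From dy/dt = 0: 0.00356·173 - 0.465 = 0.0356z*, so z* = 0.151/0.0356 = 4.25.

x* ≈ 173, y* ≈ 30.3, z* ≈ 4.25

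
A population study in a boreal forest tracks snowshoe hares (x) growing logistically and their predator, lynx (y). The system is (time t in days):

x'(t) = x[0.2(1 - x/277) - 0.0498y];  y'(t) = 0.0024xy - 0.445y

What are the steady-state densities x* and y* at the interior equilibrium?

From dy/dt = 0 with y > 0: 0.0024x* = 0.445, so x* = 185.
Substitute into dx/dt = 0: 0.2(1 - 185/277) = 0.0498y*.
The bracket is 0.331, giving y* = 0.0661/0.0498 = 1.33.

x* ≈ 185, y* ≈ 1.33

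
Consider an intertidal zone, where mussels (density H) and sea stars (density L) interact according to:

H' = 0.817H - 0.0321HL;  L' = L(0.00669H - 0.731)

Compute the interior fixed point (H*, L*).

H* ≈ 109, L* ≈ 25.5

Set dL/dt = 0 with L > 0: 0.00669H - 0.731 = 0, so H* = 0.731/0.00669 = 109.
Set dH/dt = 0 with H > 0: 0.817 - 0.0321L = 0, so L* = 0.817/0.0321 = 25.5.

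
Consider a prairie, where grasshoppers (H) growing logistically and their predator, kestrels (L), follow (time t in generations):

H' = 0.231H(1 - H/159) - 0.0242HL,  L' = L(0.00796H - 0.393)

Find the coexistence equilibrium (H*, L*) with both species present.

H* ≈ 49.4, L* ≈ 6.58

From dL/dt = 0 with L > 0: 0.00796H* = 0.393, so H* = 49.4.
Substitute into dH/dt = 0: 0.231(1 - 49.4/159) = 0.0242L*.
The bracket is 0.689, giving L* = 0.159/0.0242 = 6.58.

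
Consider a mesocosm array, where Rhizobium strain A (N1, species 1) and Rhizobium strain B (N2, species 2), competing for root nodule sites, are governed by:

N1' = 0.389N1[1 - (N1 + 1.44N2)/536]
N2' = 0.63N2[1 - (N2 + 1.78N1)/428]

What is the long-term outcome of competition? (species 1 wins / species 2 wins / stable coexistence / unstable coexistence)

Compare the nullcline intercepts: K1/α12 = 536/1.44 = 372 < K2 = 428; K2/α21 = 428/1.78 = 240 < K1 = 536.
Since both are reversed, neither can invade when rare; the interior point is a saddle.

unstable coexistence (outcome depends on initial conditions)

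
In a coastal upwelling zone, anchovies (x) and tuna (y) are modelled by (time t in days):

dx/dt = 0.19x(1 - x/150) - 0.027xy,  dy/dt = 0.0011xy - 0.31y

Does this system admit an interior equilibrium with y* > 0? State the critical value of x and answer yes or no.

Threshold x = 282; K < 282, so no, the predator goes extinct.

The predator equation gives dy/dt > 0 only when x > 0.31/0.0011 = 282.
Without the predator, x → K = 150. Since 150 < 282, the predator cannot invade.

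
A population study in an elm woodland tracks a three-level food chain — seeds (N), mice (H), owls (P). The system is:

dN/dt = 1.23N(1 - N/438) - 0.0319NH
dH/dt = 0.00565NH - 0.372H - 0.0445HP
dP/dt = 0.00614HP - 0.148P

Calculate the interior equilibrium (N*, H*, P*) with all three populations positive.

From dP/dt = 0: 0.00614H* = 0.148, so H* = 24.1.
From dN/dt = 0: 1.23(1 - N*/438) = 0.0319·24.1, giving N* = 438·(1 - 0.625) = 164.
From dH/dt = 0: 0.00565·164 - 0.372 = 0.0445P*, so P* = 0.556/0.0445 = 12.5.

N* ≈ 164, H* ≈ 24.1, P* ≈ 12.5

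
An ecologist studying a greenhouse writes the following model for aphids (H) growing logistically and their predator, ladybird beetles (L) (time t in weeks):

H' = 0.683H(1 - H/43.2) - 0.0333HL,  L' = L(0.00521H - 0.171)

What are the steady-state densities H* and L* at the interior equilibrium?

H* ≈ 32.8, L* ≈ 4.93

From dL/dt = 0 with L > 0: 0.00521H* = 0.171, so H* = 32.8.
Substitute into dH/dt = 0: 0.683(1 - 32.8/43.2) = 0.0333L*.
The bracket is 0.24, giving L* = 0.164/0.0333 = 4.93.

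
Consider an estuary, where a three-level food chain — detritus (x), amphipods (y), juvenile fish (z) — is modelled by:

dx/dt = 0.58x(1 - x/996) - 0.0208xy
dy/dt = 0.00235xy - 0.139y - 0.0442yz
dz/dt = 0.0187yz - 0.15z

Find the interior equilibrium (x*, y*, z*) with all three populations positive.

From dz/dt = 0: 0.0187y* = 0.15, so y* = 8.02.
From dx/dt = 0: 0.58(1 - x*/996) = 0.0208·8.02, giving x* = 996·(1 - 0.288) = 709.
From dy/dt = 0: 0.00235·709 - 0.139 = 0.0442z*, so z* = 1.53/0.0442 = 34.6.

x* ≈ 709, y* ≈ 8.02, z* ≈ 34.6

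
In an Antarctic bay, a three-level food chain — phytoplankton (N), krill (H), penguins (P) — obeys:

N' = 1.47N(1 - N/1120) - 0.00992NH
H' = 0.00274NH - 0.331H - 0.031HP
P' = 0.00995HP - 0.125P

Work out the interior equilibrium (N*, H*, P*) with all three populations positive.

From dP/dt = 0: 0.00995H* = 0.125, so H* = 12.6.
From dN/dt = 0: 1.47(1 - N*/1120) = 0.00992·12.6, giving N* = 1120·(1 - 0.0848) = 1030.
From dH/dt = 0: 0.00274·1030 - 0.331 = 0.031P*, so P* = 2.48/0.031 = 79.9.

N* ≈ 1030, H* ≈ 12.6, P* ≈ 79.9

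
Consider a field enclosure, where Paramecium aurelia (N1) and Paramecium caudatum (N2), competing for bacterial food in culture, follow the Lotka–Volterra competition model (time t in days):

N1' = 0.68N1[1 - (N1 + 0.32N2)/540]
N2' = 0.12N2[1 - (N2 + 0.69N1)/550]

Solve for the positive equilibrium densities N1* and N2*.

N1* ≈ 467, N2* ≈ 228

Setting both brackets to zero gives the nullclines N1 + 0.32N2 = 540 and 0.69N1 + N2 = 550.
Substituting N2 = 550 - 0.69N1 into the first: N1(1 - 0.32·0.69) = 540 - 0.32·550.
So N1* = 364/0.779 = 467, and then N2* = 550 - 0.69·467 = 228.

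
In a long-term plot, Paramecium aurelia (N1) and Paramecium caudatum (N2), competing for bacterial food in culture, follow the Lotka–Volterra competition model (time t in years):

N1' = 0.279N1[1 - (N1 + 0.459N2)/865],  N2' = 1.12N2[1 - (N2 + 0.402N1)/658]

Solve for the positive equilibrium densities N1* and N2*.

Setting both brackets to zero gives the nullclines N1 + 0.459N2 = 865 and 0.402N1 + N2 = 658.
Substituting N2 = 658 - 0.402N1 into the first: N1(1 - 0.459·0.402) = 865 - 0.459·658.
So N1* = 563/0.815 = 690, and then N2* = 658 - 0.402·690 = 380.

N1* ≈ 690, N2* ≈ 380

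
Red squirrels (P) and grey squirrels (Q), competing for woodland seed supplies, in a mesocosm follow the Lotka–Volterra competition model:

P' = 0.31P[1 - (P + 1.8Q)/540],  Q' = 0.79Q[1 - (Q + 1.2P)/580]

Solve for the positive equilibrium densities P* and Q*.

Setting both brackets to zero gives the nullclines P + 1.8Q = 540 and 1.2P + Q = 580.
Substituting Q = 580 - 1.2P into the first: P(1 - 1.8·1.2) = 540 - 1.8·580.
So P* = -504/-1.16 = 434, and then Q* = 580 - 1.2·434 = 58.6.

P* ≈ 434, Q* ≈ 58.6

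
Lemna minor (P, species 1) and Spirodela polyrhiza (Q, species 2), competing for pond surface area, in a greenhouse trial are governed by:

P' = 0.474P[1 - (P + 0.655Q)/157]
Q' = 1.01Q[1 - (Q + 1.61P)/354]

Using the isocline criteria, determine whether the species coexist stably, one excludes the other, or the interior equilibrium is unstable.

species 2 excludes species 1

Compare the nullcline intercepts: K1/α12 = 157/0.655 = 240 < K2 = 354; K2/α21 = 354/1.61 = 220 > K1 = 157.
Since the inequalities point opposite ways, species 2 can invade but species 1 cannot.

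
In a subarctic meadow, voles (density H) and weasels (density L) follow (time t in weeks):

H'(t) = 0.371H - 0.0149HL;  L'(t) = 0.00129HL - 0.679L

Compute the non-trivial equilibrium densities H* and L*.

H* ≈ 526, L* ≈ 24.9

Set dL/dt = 0 with L > 0: 0.00129H - 0.679 = 0, so H* = 0.679/0.00129 = 526.
Set dH/dt = 0 with H > 0: 0.371 - 0.0149L = 0, so L* = 0.371/0.0149 = 24.9.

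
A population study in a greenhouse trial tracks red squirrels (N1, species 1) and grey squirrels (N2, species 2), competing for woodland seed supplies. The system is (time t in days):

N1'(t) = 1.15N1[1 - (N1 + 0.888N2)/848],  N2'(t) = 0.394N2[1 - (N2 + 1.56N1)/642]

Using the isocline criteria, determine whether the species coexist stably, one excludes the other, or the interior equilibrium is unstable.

species 1 excludes species 2

Compare the nullcline intercepts: K1/α12 = 848/0.888 = 955 > K2 = 642; K2/α21 = 642/1.56 = 412 < K1 = 848.
Since the inequalities point opposite ways, species 1 can invade but species 2 cannot.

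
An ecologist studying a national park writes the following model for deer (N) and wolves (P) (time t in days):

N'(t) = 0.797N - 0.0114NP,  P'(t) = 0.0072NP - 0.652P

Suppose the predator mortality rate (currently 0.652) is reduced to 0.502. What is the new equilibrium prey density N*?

N* ≈ 69.7

At the interior fixed point, setting dP/dt = 0 with P > 0 fixes N* = (predator death rate)/(NP coefficient) — independent of the other coefficients.
With the change, N* = 0.502/0.0072 = 69.7; it falls from 90.6.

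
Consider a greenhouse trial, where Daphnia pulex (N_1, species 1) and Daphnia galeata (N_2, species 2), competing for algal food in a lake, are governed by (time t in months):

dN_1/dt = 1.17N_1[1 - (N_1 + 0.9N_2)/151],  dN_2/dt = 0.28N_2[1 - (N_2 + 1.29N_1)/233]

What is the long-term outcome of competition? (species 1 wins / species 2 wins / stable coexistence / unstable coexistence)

Compare the nullcline intercepts: K1/α12 = 151/0.9 = 168 < K2 = 233; K2/α21 = 233/1.29 = 181 > K1 = 151.
Since the inequalities point opposite ways, species 2 can invade but species 1 cannot.

species 2 excludes species 1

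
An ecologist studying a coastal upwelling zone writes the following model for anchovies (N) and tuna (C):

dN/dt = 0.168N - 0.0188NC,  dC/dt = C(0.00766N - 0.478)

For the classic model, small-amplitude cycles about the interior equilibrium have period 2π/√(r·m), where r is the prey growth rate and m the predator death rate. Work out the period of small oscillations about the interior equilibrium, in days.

T ≈ 22.2 days

Here r = 0.168 and m = 0.478, so r·m = 0.0803.
ω = √0.0803 = 0.283 per day, hence T = 2π/ω ≈ 22.2 days.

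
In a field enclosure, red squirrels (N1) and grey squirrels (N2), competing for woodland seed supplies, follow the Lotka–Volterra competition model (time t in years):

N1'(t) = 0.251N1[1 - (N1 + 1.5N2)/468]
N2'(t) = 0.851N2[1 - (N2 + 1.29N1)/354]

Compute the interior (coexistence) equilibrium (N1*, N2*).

Setting both brackets to zero gives the nullclines N1 + 1.5N2 = 468 and 1.29N1 + N2 = 354.
Substituting N2 = 354 - 1.29N1 into the first: N1(1 - 1.5·1.29) = 468 - 1.5·354.
So N1* = -63/-0.935 = 67.4, and then N2* = 354 - 1.29·67.4 = 267.

N1* ≈ 67.4, N2* ≈ 267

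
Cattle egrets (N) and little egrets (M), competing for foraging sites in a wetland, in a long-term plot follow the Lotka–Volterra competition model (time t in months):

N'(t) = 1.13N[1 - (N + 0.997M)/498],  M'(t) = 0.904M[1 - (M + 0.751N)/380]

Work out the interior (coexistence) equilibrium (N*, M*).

N* ≈ 474, M* ≈ 23.9

Setting both brackets to zero gives the nullclines N + 0.997M = 498 and 0.751N + M = 380.
Substituting M = 380 - 0.751N into the first: N(1 - 0.997·0.751) = 498 - 0.997·380.
So N* = 119/0.251 = 474, and then M* = 380 - 0.751·474 = 23.9.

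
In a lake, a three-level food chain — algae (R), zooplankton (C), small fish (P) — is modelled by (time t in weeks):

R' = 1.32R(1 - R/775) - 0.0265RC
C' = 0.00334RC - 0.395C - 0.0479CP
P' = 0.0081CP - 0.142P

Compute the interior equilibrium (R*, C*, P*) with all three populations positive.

From dP/dt = 0: 0.0081C* = 0.142, so C* = 17.5.
From dR/dt = 0: 1.32(1 - R*/775) = 0.0265·17.5, giving R* = 775·(1 - 0.352) = 502.
From dC/dt = 0: 0.00334·502 - 0.395 = 0.0479P*, so P* = 1.28/0.0479 = 26.8.

R* ≈ 502, C* ≈ 17.5, P* ≈ 26.8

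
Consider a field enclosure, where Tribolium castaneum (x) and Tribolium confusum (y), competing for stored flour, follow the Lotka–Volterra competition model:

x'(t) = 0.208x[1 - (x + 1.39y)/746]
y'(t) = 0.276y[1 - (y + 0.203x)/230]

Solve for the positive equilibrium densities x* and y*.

Setting both brackets to zero gives the nullclines x + 1.39y = 746 and 0.203x + y = 230.
Substituting y = 230 - 0.203x into the first: x(1 - 1.39·0.203) = 746 - 1.39·230.
So x* = 426/0.718 = 594, and then y* = 230 - 0.203·594 = 109.

x* ≈ 594, y* ≈ 109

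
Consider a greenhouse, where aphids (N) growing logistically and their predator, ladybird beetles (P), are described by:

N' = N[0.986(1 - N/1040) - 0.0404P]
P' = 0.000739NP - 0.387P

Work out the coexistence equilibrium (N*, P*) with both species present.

From dP/dt = 0 with P > 0: 0.000739N* = 0.387, so N* = 524.
Substitute into dN/dt = 0: 0.986(1 - 524/1040) = 0.0404P*.
The bracket is 0.496, giving P* = 0.49/0.0404 = 12.1.

N* ≈ 524, P* ≈ 12.1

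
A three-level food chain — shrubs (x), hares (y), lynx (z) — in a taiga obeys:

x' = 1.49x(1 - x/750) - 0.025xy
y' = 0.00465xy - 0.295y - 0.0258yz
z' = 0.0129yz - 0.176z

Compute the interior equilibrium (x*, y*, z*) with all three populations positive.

From dz/dt = 0: 0.0129y* = 0.176, so y* = 13.6.
From dx/dt = 0: 1.49(1 - x*/750) = 0.025·13.6, giving x* = 750·(1 - 0.229) = 578.
From dy/dt = 0: 0.00465·578 - 0.295 = 0.0258z*, so z* = 2.39/0.0258 = 92.8.

x* ≈ 578, y* ≈ 13.6, z* ≈ 92.8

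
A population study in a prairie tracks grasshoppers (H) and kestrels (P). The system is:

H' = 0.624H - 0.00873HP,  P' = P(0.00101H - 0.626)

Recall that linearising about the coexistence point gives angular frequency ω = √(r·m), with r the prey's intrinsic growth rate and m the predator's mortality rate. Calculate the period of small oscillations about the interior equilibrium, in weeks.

T ≈ 10.1 weeks

Here r = 0.624 and m = 0.626, so r·m = 0.391.
ω = √0.391 = 0.625 per week, hence T = 2π/ω ≈ 10.1 weeks.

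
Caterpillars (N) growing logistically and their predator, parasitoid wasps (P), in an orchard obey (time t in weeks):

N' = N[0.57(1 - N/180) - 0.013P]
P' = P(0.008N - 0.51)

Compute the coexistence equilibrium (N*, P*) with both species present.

N* ≈ 63.8, P* ≈ 28.3

From dP/dt = 0 with P > 0: 0.008N* = 0.51, so N* = 63.8.
Substitute into dN/dt = 0: 0.57(1 - 63.8/180) = 0.013P*.
The bracket is 0.646, giving P* = 0.368/0.013 = 28.3.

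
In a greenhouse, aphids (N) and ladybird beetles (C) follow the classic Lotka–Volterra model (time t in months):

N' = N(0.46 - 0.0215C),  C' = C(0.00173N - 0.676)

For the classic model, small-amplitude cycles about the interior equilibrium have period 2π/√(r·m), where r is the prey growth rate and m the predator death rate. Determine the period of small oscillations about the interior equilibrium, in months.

Here r = 0.46 and m = 0.676, so r·m = 0.311.
ω = √0.311 = 0.558 per month, hence T = 2π/ω ≈ 11.3 months.

T ≈ 11.3 months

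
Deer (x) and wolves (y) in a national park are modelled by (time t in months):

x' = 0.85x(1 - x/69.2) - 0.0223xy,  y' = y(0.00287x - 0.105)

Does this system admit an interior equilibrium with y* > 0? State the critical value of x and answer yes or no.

The predator equation gives dy/dt > 0 only when x > 0.105/0.00287 = 36.6.
Without the predator, x → K = 69.2. Since 69.2 > 36.6, the predator can invade and persist.

Threshold x = 36.6; K > 36.6, so yes, the predator persists.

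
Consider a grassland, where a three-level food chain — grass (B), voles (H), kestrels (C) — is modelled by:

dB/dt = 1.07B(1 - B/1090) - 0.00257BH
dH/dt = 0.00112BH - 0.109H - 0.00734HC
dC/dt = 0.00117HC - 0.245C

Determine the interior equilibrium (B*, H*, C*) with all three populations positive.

From dC/dt = 0: 0.00117H* = 0.245, so H* = 209.
From dB/dt = 0: 1.07(1 - B*/1090) = 0.00257·209, giving B* = 1090·(1 - 0.503) = 542.
From dH/dt = 0: 0.00112·542 - 0.109 = 0.00734C*, so C* = 0.498/0.00734 = 67.8.

B* ≈ 542, H* ≈ 209, C* ≈ 67.8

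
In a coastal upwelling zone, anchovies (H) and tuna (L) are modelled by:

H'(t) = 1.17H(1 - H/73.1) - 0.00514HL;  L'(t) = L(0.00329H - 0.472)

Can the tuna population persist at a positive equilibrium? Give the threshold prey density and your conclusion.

Threshold H = 143; K < 143, so no, the predator goes extinct.

The predator equation gives dL/dt > 0 only when H > 0.472/0.00329 = 143.
Without the predator, H → K = 73.1. Since 73.1 < 143, the predator cannot invade.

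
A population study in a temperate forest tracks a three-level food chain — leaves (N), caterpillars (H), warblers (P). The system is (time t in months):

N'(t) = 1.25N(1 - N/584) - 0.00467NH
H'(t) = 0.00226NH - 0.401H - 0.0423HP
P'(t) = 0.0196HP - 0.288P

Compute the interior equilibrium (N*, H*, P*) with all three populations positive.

N* ≈ 552, H* ≈ 14.7, P* ≈ 20

From dP/dt = 0: 0.0196H* = 0.288, so H* = 14.7.
From dN/dt = 0: 1.25(1 - N*/584) = 0.00467·14.7, giving N* = 584·(1 - 0.0549) = 552.
From dH/dt = 0: 0.00226·552 - 0.401 = 0.0423P*, so P* = 0.846/0.0423 = 20.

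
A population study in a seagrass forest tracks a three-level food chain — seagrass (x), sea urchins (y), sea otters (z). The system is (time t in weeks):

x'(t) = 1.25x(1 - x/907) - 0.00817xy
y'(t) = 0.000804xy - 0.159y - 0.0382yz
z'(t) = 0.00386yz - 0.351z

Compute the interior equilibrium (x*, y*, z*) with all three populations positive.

From dz/dt = 0: 0.00386y* = 0.351, so y* = 90.9.
From dx/dt = 0: 1.25(1 - x*/907) = 0.00817·90.9, giving x* = 907·(1 - 0.594) = 368.
From dy/dt = 0: 0.000804·368 - 0.159 = 0.0382z*, so z* = 0.137/0.0382 = 3.58.

x* ≈ 368, y* ≈ 90.9, z* ≈ 3.58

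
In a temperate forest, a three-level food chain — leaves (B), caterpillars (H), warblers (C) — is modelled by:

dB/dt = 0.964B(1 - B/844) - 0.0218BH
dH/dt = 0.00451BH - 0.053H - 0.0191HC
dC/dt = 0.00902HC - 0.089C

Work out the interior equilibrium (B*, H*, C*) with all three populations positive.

B* ≈ 656, H* ≈ 9.87, C* ≈ 152

From dC/dt = 0: 0.00902H* = 0.089, so H* = 9.87.
From dB/dt = 0: 0.964(1 - B*/844) = 0.0218·9.87, giving B* = 844·(1 - 0.223) = 656.
From dH/dt = 0: 0.00451·656 - 0.053 = 0.0191C*, so C* = 2.9/0.0191 = 152.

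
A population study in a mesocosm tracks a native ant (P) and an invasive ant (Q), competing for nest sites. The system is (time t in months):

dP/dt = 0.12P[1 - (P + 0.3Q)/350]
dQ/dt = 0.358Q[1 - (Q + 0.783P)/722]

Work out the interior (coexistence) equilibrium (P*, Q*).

P* ≈ 174, Q* ≈ 585

Setting both brackets to zero gives the nullclines P + 0.3Q = 350 and 0.783P + Q = 722.
Substituting Q = 722 - 0.783P into the first: P(1 - 0.3·0.783) = 350 - 0.3·722.
So P* = 133/0.765 = 174, and then Q* = 722 - 0.783·174 = 585.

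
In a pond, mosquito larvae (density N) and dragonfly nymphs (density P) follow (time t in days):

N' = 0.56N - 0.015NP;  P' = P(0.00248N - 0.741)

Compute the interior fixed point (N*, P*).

Set dP/dt = 0 with P > 0: 0.00248N - 0.741 = 0, so N* = 0.741/0.00248 = 299.
Set dN/dt = 0 with N > 0: 0.56 - 0.015P = 0, so P* = 0.56/0.015 = 37.3.

N* ≈ 299, P* ≈ 37.3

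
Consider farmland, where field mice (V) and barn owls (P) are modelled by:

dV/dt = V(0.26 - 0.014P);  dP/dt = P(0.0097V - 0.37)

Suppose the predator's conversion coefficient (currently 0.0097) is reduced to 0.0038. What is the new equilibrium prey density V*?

At the interior fixed point, setting dP/dt = 0 with P > 0 fixes V* = (predator death rate)/(VP coefficient) — independent of the other coefficients.
With the change, V* = 0.37/0.0038 = 97.4; it rises from 38.1.

V* ≈ 97.4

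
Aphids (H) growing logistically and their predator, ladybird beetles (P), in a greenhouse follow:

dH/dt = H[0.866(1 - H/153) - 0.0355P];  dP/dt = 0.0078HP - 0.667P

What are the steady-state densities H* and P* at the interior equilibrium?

H* ≈ 85.5, P* ≈ 10.8

From dP/dt = 0 with P > 0: 0.0078H* = 0.667, so H* = 85.5.
Substitute into dH/dt = 0: 0.866(1 - 85.5/153) = 0.0355P*.
The bracket is 0.441, giving P* = 0.382/0.0355 = 10.8.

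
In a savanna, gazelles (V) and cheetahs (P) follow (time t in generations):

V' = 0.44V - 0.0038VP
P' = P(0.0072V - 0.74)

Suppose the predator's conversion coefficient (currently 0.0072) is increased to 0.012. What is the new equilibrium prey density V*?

At the interior fixed point, setting dP/dt = 0 with P > 0 fixes V* = (predator death rate)/(VP coefficient) — independent of the other coefficients.
With the change, V* = 0.74/0.012 = 61.7; it falls from 103.

V* ≈ 61.7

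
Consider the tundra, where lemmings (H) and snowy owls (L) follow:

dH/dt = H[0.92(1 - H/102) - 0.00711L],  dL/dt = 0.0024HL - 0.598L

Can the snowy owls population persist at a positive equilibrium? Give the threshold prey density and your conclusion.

The predator equation gives dL/dt > 0 only when H > 0.598/0.0024 = 249.
Without the predator, H → K = 102. Since 102 < 249, the predator cannot invade.

Threshold H = 249; K < 249, so no, the predator goes extinct.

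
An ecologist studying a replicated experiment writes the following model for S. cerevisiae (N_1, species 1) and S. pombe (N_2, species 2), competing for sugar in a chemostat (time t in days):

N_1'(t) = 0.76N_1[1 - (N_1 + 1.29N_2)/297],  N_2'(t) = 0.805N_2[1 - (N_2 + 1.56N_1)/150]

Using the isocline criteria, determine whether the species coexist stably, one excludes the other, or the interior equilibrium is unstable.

species 1 excludes species 2

Compare the nullcline intercepts: K1/α12 = 297/1.29 = 230 > K2 = 150; K2/α21 = 150/1.56 = 96.2 < K1 = 297.
Since the inequalities point opposite ways, species 1 can invade but species 2 cannot.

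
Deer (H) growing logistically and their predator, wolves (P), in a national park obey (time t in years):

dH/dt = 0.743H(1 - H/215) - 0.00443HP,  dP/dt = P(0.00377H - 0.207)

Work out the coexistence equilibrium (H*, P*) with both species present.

H* ≈ 54.9, P* ≈ 125

From dP/dt = 0 with P > 0: 0.00377H* = 0.207, so H* = 54.9.
Substitute into dH/dt = 0: 0.743(1 - 54.9/215) = 0.00443P*.
The bracket is 0.745, giving P* = 0.553/0.00443 = 125.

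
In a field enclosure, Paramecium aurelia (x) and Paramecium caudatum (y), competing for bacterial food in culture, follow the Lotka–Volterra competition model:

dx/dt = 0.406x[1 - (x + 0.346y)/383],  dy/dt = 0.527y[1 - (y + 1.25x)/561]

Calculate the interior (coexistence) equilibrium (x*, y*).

Setting both brackets to zero gives the nullclines x + 0.346y = 383 and 1.25x + y = 561.
Substituting y = 561 - 1.25x into the first: x(1 - 0.346·1.25) = 383 - 0.346·561.
So x* = 189/0.568 = 333, and then y* = 561 - 1.25·333 = 145.

x* ≈ 333, y* ≈ 145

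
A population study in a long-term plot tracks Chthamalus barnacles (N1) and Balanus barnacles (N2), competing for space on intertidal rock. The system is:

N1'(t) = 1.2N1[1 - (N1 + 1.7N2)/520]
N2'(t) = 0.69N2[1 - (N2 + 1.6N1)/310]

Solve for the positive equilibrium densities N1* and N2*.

Setting both brackets to zero gives the nullclines N1 + 1.7N2 = 520 and 1.6N1 + N2 = 310.
Substituting N2 = 310 - 1.6N1 into the first: N1(1 - 1.7·1.6) = 520 - 1.7·310.
So N1* = -7/-1.72 = 4.07, and then N2* = 310 - 1.6·4.07 = 303.

N1* ≈ 4.07, N2* ≈ 303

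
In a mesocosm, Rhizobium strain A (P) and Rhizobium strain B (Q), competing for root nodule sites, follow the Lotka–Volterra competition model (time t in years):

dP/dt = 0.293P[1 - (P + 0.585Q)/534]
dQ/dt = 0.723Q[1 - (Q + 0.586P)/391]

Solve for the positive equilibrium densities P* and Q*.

P* ≈ 465, Q* ≈ 119

Setting both brackets to zero gives the nullclines P + 0.585Q = 534 and 0.586P + Q = 391.
Substituting Q = 391 - 0.586P into the first: P(1 - 0.585·0.586) = 534 - 0.585·391.
So P* = 305/0.657 = 465, and then Q* = 391 - 0.586·465 = 119.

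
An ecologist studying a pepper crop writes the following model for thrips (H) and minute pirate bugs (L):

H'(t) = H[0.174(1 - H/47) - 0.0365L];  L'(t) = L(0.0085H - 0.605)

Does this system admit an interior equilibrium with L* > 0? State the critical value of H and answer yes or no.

The predator equation gives dL/dt > 0 only when H > 0.605/0.0085 = 71.2.
Without the predator, H → K = 47. Since 47 < 71.2, the predator cannot invade.

Threshold H = 71.2; K < 71.2, so no, the predator goes extinct.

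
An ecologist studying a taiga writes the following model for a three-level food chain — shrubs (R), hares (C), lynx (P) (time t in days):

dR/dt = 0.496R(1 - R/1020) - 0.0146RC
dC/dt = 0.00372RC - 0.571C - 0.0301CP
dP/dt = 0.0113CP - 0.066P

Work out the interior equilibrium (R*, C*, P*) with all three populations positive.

From dP/dt = 0: 0.0113C* = 0.066, so C* = 5.84.
From dR/dt = 0: 0.496(1 - R*/1020) = 0.0146·5.84, giving R* = 1020·(1 - 0.172) = 845.
From dC/dt = 0: 0.00372·845 - 0.571 = 0.0301P*, so P* = 2.57/0.0301 = 85.4.

R* ≈ 845, C* ≈ 5.84, P* ≈ 85.4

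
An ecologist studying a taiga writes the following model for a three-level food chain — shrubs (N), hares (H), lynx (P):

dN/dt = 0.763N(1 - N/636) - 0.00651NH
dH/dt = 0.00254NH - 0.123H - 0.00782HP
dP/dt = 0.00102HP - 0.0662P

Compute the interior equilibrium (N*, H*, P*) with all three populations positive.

From dP/dt = 0: 0.00102H* = 0.0662, so H* = 64.9.
From dN/dt = 0: 0.763(1 - N*/636) = 0.00651·64.9, giving N* = 636·(1 - 0.554) = 284.
From dH/dt = 0: 0.00254·284 - 0.123 = 0.00782P*, so P* = 0.598/0.00782 = 76.5.

N* ≈ 284, H* ≈ 64.9, P* ≈ 76.5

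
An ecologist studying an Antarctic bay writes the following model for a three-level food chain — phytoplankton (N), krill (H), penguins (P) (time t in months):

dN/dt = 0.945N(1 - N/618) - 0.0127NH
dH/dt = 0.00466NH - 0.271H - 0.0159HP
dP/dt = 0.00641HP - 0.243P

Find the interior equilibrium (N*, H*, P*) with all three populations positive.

From dP/dt = 0: 0.00641H* = 0.243, so H* = 37.9.
From dN/dt = 0: 0.945(1 - N*/618) = 0.0127·37.9, giving N* = 618·(1 - 0.509) = 303.
From dH/dt = 0: 0.00466·303 - 0.271 = 0.0159P*, so P* = 1.14/0.0159 = 71.8.

N* ≈ 303, H* ≈ 37.9, P* ≈ 71.8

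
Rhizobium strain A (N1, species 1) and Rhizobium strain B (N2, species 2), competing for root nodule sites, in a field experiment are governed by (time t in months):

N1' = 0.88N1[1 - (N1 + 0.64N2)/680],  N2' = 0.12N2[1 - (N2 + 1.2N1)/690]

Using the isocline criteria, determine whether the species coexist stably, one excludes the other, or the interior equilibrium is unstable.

Compare the nullcline intercepts: K1/α12 = 680/0.64 = 1060 > K2 = 690; K2/α21 = 690/1.2 = 575 < K1 = 680.
Since the inequalities point opposite ways, species 1 can invade but species 2 cannot.

species 1 excludes species 2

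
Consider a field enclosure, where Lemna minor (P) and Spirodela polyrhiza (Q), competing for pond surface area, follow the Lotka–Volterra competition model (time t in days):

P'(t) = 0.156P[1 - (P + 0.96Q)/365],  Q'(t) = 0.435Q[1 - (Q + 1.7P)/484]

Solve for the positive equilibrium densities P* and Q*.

P* ≈ 158, Q* ≈ 216

Setting both brackets to zero gives the nullclines P + 0.96Q = 365 and 1.7P + Q = 484.
Substituting Q = 484 - 1.7P into the first: P(1 - 0.96·1.7) = 365 - 0.96·484.
So P* = -99.6/-0.632 = 158, and then Q* = 484 - 1.7·158 = 216.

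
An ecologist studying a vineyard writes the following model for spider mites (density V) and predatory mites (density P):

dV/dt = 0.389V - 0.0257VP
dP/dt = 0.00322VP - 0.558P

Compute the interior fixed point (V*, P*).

V* ≈ 173, P* ≈ 15.1

Set dP/dt = 0 with P > 0: 0.00322V - 0.558 = 0, so V* = 0.558/0.00322 = 173.
Set dV/dt = 0 with V > 0: 0.389 - 0.0257P = 0, so P* = 0.389/0.0257 = 15.1.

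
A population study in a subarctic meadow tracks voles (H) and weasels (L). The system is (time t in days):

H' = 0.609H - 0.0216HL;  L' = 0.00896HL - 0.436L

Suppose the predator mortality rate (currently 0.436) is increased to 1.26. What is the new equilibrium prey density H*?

At the interior fixed point, setting dL/dt = 0 with L > 0 fixes H* = (predator death rate)/(HL coefficient) — independent of the other coefficients.
With the change, H* = 1.26/0.00896 = 141; it rises from 48.7.

H* ≈ 141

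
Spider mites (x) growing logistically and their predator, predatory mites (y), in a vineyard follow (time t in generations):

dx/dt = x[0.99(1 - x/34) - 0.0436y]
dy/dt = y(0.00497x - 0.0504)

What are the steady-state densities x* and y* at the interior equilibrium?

x* ≈ 10.1, y* ≈ 15.9

From dy/dt = 0 with y > 0: 0.00497x* = 0.0504, so x* = 10.1.
Substitute into dx/dt = 0: 0.99(1 - 10.1/34) = 0.0436y*.
The bracket is 0.702, giving y* = 0.695/0.0436 = 15.9.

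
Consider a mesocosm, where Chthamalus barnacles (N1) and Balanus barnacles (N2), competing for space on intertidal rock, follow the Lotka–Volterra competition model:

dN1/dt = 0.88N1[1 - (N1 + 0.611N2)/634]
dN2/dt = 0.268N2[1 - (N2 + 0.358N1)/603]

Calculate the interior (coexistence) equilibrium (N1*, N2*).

N1* ≈ 340, N2* ≈ 481

Setting both brackets to zero gives the nullclines N1 + 0.611N2 = 634 and 0.358N1 + N2 = 603.
Substituting N2 = 603 - 0.358N1 into the first: N1(1 - 0.611·0.358) = 634 - 0.611·603.
So N1* = 266/0.781 = 340, and then N2* = 603 - 0.358·340 = 481.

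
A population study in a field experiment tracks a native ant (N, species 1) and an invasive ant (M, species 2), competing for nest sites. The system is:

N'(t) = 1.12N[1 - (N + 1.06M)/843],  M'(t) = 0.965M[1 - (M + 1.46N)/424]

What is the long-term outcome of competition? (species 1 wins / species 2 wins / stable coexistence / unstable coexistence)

species 1 excludes species 2

Compare the nullcline intercepts: K1/α12 = 843/1.06 = 795 > K2 = 424; K2/α21 = 424/1.46 = 290 < K1 = 843.
Since the inequalities point opposite ways, species 1 can invade but species 2 cannot.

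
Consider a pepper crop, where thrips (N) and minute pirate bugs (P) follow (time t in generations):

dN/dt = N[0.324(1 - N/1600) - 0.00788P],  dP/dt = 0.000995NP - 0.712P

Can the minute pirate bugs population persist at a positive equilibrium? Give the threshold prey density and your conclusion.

Threshold N = 716; K > 716, so yes, the predator persists.

The predator equation gives dP/dt > 0 only when N > 0.712/0.000995 = 716.
Without the predator, N → K = 1600. Since 1600 > 716, the predator can invade and persist.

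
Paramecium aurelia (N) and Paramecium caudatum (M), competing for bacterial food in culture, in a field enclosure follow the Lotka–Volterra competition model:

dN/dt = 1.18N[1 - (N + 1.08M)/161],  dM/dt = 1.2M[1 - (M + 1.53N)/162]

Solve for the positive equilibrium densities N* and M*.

N* ≈ 21.4, M* ≈ 129

Setting both brackets to zero gives the nullclines N + 1.08M = 161 and 1.53N + M = 162.
Substituting M = 162 - 1.53N into the first: N(1 - 1.08·1.53) = 161 - 1.08·162.
So N* = -14/-0.652 = 21.4, and then M* = 162 - 1.53·21.4 = 129.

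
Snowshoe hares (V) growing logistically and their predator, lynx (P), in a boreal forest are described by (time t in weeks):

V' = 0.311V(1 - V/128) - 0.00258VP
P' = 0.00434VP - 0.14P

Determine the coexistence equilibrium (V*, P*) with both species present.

V* ≈ 32.3, P* ≈ 90.2

From dP/dt = 0 with P > 0: 0.00434V* = 0.14, so V* = 32.3.
Substitute into dV/dt = 0: 0.311(1 - 32.3/128) = 0.00258P*.
The bracket is 0.748, giving P* = 0.233/0.00258 = 90.2.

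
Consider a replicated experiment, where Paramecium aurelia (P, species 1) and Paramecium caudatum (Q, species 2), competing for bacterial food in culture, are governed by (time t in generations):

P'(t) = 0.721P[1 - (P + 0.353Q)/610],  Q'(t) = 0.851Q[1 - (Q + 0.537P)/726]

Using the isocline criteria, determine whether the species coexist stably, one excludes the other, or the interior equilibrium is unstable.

stable coexistence

Compare the nullcline intercepts: K1/α12 = 610/0.353 = 1730 > K2 = 726; K2/α21 = 726/0.537 = 1350 > K1 = 610.
Since both inequalities hold, each species can invade when rare, so the interior equilibrium is stable.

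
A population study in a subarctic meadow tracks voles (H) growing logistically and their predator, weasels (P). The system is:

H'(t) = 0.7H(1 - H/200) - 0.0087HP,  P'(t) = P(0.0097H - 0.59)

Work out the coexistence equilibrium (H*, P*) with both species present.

H* ≈ 60.8, P* ≈ 56

From dP/dt = 0 with P > 0: 0.0097H* = 0.59, so H* = 60.8.
Substitute into dH/dt = 0: 0.7(1 - 60.8/200) = 0.0087P*.
The bracket is 0.696, giving P* = 0.487/0.0087 = 56.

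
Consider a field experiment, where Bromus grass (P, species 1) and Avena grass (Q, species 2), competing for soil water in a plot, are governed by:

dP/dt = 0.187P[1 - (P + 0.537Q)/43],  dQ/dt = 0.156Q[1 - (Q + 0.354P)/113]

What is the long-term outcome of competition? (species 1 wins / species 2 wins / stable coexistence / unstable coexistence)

Compare the nullcline intercepts: K1/α12 = 43/0.537 = 80.1 < K2 = 113; K2/α21 = 113/0.354 = 319 > K1 = 43.
Since the inequalities point opposite ways, species 2 can invade but species 1 cannot.

species 2 excludes species 1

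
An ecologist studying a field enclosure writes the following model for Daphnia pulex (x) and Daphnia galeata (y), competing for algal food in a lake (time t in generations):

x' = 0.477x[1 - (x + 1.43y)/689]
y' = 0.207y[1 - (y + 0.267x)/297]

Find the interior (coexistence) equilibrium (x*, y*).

x* ≈ 428, y* ≈ 183

Setting both brackets to zero gives the nullclines x + 1.43y = 689 and 0.267x + y = 297.
Substituting y = 297 - 0.267x into the first: x(1 - 1.43·0.267) = 689 - 1.43·297.
So x* = 264/0.618 = 428, and then y* = 297 - 0.267·428 = 183.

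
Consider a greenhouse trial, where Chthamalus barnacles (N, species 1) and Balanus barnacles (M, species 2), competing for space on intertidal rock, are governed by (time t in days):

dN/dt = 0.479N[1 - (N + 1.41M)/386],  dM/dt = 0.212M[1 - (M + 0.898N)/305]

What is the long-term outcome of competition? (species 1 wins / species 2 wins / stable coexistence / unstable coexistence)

unstable coexistence (outcome depends on initial conditions)

Compare the nullcline intercepts: K1/α12 = 386/1.41 = 274 < K2 = 305; K2/α21 = 305/0.898 = 340 < K1 = 386.
Since both are reversed, neither can invade when rare; the interior point is a saddle.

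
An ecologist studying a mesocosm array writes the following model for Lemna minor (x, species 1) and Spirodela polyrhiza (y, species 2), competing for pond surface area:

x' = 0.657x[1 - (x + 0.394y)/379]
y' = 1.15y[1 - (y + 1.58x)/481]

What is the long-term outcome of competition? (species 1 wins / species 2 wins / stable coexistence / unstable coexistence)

Compare the nullcline intercepts: K1/α12 = 379/0.394 = 962 > K2 = 481; K2/α21 = 481/1.58 = 304 < K1 = 379.
Since the inequalities point opposite ways, species 1 can invade but species 2 cannot.

species 1 excludes species 2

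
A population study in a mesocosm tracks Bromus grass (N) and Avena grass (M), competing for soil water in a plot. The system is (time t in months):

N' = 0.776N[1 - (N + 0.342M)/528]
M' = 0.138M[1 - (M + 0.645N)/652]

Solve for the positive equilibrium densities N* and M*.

Setting both brackets to zero gives the nullclines N + 0.342M = 528 and 0.645N + M = 652.
Substituting M = 652 - 0.645N into the first: N(1 - 0.342·0.645) = 528 - 0.342·652.
So N* = 305/0.779 = 391, and then M* = 652 - 0.645·391 = 400.

N* ≈ 391, M* ≈ 400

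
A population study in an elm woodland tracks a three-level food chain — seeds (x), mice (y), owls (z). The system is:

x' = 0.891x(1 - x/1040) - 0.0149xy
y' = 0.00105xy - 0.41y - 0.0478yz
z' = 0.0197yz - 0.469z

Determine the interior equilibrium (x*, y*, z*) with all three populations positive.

From dz/dt = 0: 0.0197y* = 0.469, so y* = 23.8.
From dx/dt = 0: 0.891(1 - x*/1040) = 0.0149·23.8, giving x* = 1040·(1 - 0.398) = 626.
From dy/dt = 0: 0.00105·626 - 0.41 = 0.0478z*, so z* = 0.247/0.0478 = 5.17.

x* ≈ 626, y* ≈ 23.8, z* ≈ 5.17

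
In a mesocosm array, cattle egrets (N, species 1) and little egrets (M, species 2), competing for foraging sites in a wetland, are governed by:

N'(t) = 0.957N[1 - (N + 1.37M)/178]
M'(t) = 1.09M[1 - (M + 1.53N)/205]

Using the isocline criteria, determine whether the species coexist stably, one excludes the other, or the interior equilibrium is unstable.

Compare the nullcline intercepts: K1/α12 = 178/1.37 = 130 < K2 = 205; K2/α21 = 205/1.53 = 134 < K1 = 178.
Since both are reversed, neither can invade when rare; the interior point is a saddle.

unstable coexistence (outcome depends on initial conditions)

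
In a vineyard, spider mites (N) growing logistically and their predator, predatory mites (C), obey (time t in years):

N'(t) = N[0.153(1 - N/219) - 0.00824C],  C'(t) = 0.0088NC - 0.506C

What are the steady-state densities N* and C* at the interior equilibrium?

N* ≈ 57.5, C* ≈ 13.7

From dC/dt = 0 with C > 0: 0.0088N* = 0.506, so N* = 57.5.
Substitute into dN/dt = 0: 0.153(1 - 57.5/219) = 0.00824C*.
The bracket is 0.737, giving C* = 0.113/0.00824 = 13.7.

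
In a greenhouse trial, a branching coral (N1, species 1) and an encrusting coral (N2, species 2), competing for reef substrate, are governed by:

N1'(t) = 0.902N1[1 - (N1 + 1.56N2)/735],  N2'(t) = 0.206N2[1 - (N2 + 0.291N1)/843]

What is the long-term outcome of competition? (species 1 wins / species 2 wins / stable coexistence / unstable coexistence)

Compare the nullcline intercepts: K1/α12 = 735/1.56 = 471 < K2 = 843; K2/α21 = 843/0.291 = 2900 > K1 = 735.
Since the inequalities point opposite ways, species 2 can invade but species 1 cannot.

species 2 excludes species 1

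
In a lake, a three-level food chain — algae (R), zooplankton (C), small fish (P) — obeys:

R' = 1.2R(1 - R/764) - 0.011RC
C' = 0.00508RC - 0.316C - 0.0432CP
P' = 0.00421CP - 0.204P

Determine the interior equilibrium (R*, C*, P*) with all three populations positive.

R* ≈ 425, C* ≈ 48.5, P* ≈ 42.6

From dP/dt = 0: 0.00421C* = 0.204, so C* = 48.5.
From dR/dt = 0: 1.2(1 - R*/764) = 0.011·48.5, giving R* = 764·(1 - 0.444) = 425.
From dC/dt = 0: 0.00508·425 - 0.316 = 0.0432P*, so P* = 1.84/0.0432 = 42.6.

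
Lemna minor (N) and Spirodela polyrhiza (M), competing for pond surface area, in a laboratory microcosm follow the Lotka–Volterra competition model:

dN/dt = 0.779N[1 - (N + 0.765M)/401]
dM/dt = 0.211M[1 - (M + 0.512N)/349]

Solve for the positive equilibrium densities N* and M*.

Setting both brackets to zero gives the nullclines N + 0.765M = 401 and 0.512N + M = 349.
Substituting M = 349 - 0.512N into the first: N(1 - 0.765·0.512) = 401 - 0.765·349.
So N* = 134/0.608 = 220, and then M* = 349 - 0.512·220 = 236.

N* ≈ 220, M* ≈ 236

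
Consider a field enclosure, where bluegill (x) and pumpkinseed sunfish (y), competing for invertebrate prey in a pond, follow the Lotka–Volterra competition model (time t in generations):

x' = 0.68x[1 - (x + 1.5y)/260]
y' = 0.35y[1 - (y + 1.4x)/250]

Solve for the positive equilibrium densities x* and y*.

Setting both brackets to zero gives the nullclines x + 1.5y = 260 and 1.4x + y = 250.
Substituting y = 250 - 1.4x into the first: x(1 - 1.5·1.4) = 260 - 1.5·250.
So x* = -115/-1.1 = 105, and then y* = 250 - 1.4·105 = 104.

x* ≈ 105, y* ≈ 104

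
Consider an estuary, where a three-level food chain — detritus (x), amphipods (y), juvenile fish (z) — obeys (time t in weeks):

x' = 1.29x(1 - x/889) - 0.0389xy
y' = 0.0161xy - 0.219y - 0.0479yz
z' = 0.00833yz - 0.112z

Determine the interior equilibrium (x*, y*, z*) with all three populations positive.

From dz/dt = 0: 0.00833y* = 0.112, so y* = 13.4.
From dx/dt = 0: 1.29(1 - x*/889) = 0.0389·13.4, giving x* = 889·(1 - 0.405) = 529.
From dy/dt = 0: 0.0161·529 - 0.219 = 0.0479z*, so z* = 8.29/0.0479 = 173.

x* ≈ 529, y* ≈ 13.4, z* ≈ 173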